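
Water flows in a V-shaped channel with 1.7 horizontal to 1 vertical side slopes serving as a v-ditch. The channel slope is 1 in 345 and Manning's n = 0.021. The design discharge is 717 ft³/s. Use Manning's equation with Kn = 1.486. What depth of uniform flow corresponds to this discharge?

Manning's equation rearranged: A R^(2/3) = nQ / (1.486·√S) = 0.021 × 717 / (1.486 × √0.002899) = 188.2.
Trying y = 9.11 ft: A R^(2/3) = 351.1 — over.
Trying y = 7.21 ft: A R^(2/3) = 188.2 — ≈ 188.2.

y_n = 7.21 ft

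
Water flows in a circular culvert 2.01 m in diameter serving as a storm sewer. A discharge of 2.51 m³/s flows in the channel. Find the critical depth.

At critical depth, Q² T / (g A³) = 1, i.e. A³/T = Q²/g = 2.51²/9.81 = 0.6422.
At y = 0.638 m: A³/T = 0.3466 — short.
At y = 0.841 m: A³/T = 1.005 — over.
At y = 0.749 m: A³/T = 0.6438 — close enough.

y_c = 0.749 m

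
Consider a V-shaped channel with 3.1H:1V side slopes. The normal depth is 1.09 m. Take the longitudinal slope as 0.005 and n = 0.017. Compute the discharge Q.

For a triangular section with side slope z = 3.1: A = zy² = 3.1×1.09² = 3.683 m²; P = 2y√(1+z²) = 2×1.09×3.257 = 7.101 m.
Hydraulic radius R = A/P = 3.683/7.101 = 0.5187 m.
Manning's equation: Q = (1/n) A R^(2/3) S^(1/2) = (1/0.017) × 3.683 × 0.5187^(2/3) × 0.005^(1/2) = 9.89 m³/s.

Q = 9.89 m³/s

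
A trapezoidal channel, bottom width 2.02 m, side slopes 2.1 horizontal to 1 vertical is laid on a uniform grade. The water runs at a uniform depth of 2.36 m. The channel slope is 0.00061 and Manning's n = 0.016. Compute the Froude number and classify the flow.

subcritical

With bottom width b = 2.02 m and side slope z = 2.1: A = (b + zy)y = (2.02 + 2.1×2.36)×2.36 = 16.46 m²; P = b + 2y√(1+z²) = 2.02 + 2×2.36×2.326 = 13 m.
Hydraulic radius R = A/P = 16.46/13 = 1.267 m.
V = (1/n) R^(2/3) √S = (1/0.016) × 1.267^(2/3) × √0.00061 = 1.807 m/s. Hydraulic depth D_h = A/T = 16.46/11.93 = 1.38 m.
Froude number Fr = V/√(g·D_h) = 1.807/√(9.81×1.38) = 0.491, which is less than 1, so the flow is subcritical.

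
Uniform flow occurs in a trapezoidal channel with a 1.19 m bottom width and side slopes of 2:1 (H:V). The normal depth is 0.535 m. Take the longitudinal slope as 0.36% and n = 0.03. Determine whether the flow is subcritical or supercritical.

With bottom width b = 1.19 m and side slope z = 2: A = (b + zy)y = (1.19 + 2×0.535)×0.535 = 1.209 m²; P = b + 2y√(1+z²) = 1.19 + 2×0.535×2.236 = 3.583 m.
Hydraulic radius R = A/P = 1.209/3.583 = 0.3375 m.
V = (1/n) R^(2/3) √S = (1/0.03) × 0.3375^(2/3) × √0.0036 = 0.9695 m/s. Hydraulic depth D_h = A/T = 1.209/3.33 = 0.3631 m.
Froude number Fr = V/√(g·D_h) = 0.9695/√(9.81×0.3631) = 0.514, which is less than 1, so the flow is subcritical.

subcritical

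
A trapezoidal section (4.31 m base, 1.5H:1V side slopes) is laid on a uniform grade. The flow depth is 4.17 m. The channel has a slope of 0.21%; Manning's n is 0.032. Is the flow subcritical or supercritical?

subcritical

With bottom width b = 4.31 m and side slope z = 1.5: A = (b + zy)y = (4.31 + 1.5×4.17)×4.17 = 44.06 m²; P = b + 2y√(1+z²) = 4.31 + 2×4.17×1.803 = 19.35 m.
Hydraulic radius R = A/P = 44.06/19.35 = 2.277 m.
V = (1/n) R^(2/3) √S = (1/0.032) × 2.277^(2/3) × √0.0021 = 2.479 m/s. Hydraulic depth D_h = A/T = 44.06/16.82 = 2.619 m.
Froude number Fr = V/√(g·D_h) = 2.479/√(9.81×2.619) = 0.489, which is less than 1, so the flow is subcritical.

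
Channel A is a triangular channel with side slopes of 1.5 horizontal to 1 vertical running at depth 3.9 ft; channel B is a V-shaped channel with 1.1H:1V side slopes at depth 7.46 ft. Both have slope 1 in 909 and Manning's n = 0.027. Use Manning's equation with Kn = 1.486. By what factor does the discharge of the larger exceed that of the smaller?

3.82

Channel A: For a triangular section with side slope z = 1.5: A = zy² = 1.5×3.9² = 22.81 ft²; P = 2y√(1+z²) = 2×3.9×1.803 = 14.06 ft. Hydraulic radius R = A/P = 22.81/14.06 = 1.622 ft. Q_A = (1.486/0.027)·22.81·1.622^(2/3)·√0.0011 = 57.51 ft³/s.
Channel B: For a triangular section with side slope z = 1.1: A = zy² = 1.1×7.46² = 61.22 ft²; P = 2y√(1+z²) = 2×7.46×1.487 = 22.18 ft. Hydraulic radius R = A/P = 61.22/22.18 = 2.76 ft. Q_B = (1.486/0.027)·61.22·2.76^(2/3)·√0.0011 = 219.9 ft³/s.
The larger discharge is 219.9 ft³/s and the smaller is 57.51 ft³/s; the ratio is 3.82.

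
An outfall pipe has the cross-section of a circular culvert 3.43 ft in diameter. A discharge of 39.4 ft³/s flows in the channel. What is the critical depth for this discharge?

y_c = 1.96 ft

At critical depth, Q² T / (g A³) = 1, i.e. A³/T = Q²/g = 39.4²/32.2 = 48.21.
Try y = 1.68 ft: A³/T = 26.57 — low.
Try y = 1.96 ft: A³/T = 47.88 — ≈ 48.21.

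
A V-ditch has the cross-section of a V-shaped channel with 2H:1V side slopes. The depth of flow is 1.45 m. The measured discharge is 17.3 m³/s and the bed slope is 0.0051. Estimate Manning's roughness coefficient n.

n = 0.013

For a triangular section with side slope z = 2: A = zy² = 2×1.45² = 4.205 m²; P = 2y√(1+z²) = 2×1.45×2.236 = 6.485 m.
Hydraulic radius R = A/P = 4.205/6.485 = 0.6485 m.
Rearranging Manning's equation: n = (1/Q) A R^(2/3) S^(1/2) = (1/17.3) × 4.205 × 0.6485^(2/3) × √0.0051 = 0.013.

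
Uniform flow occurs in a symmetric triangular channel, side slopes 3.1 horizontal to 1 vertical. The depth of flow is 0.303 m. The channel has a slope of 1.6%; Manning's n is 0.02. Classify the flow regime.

For a triangular section with side slope z = 3.1: A = zy² = 3.1×0.303² = 0.2846 m²; P = 2y√(1+z²) = 2×0.303×3.257 = 1.974 m.
Hydraulic radius R = A/P = 0.2846/1.974 = 0.1442 m.
V = (1/n) R^(2/3) √S = (1/0.02) × 0.1442^(2/3) × √0.016 = 1.739 m/s. Hydraulic depth D_h = A/T = 0.2846/1.879 = 0.1515 m.
Froude number Fr = V/√(g·D_h) = 1.739/√(9.81×0.1515) = 1.43, which is greater than 1, so the flow is supercritical.

supercritical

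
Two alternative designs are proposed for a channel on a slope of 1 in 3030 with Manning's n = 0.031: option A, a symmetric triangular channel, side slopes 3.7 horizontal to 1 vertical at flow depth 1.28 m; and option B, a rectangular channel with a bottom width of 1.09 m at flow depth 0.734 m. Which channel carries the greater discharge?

Channel A: For a triangular section with side slope z = 3.7: A = zy² = 3.7×1.28² = 6.062 m²; P = 2y√(1+z²) = 2×1.28×3.833 = 9.812 m. Hydraulic radius R = A/P = 6.062/9.812 = 0.6178 m. Q_A = (1/0.031)·6.062·0.6178^(2/3)·√0.00033 = 2.577 m³/s.
Channel B: Flow area A = b·y = 1.09 × 0.734 = 0.8001 m². Wetted perimeter P = b + 2y = 1.09 + 2×0.734 = 2.558 m. Hydraulic radius R = A/P = 0.8001/2.558 = 0.3128 m. Q_B = (1/0.031)·0.8001·0.3128^(2/3)·√0.00033 = 0.216 m³/s.
Q_A = 2.577 m³/s vs Q_B = 0.216 m³/s, so channel A carries more.

channel A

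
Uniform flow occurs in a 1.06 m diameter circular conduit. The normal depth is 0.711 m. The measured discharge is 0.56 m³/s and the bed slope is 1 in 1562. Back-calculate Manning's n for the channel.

n = 0.013

For a circular section of diameter D = 1.06 m at depth y = 0.711 m, the central angle is θ = 2 arccos(1 − 2y/D) = 3.839 rad. Then A = (D²/8)(θ − sin θ) = 0.6293 m² and P = Dθ/2 = 2.034 m.
Hydraulic radius R = A/P = 0.6293/2.034 = 0.3093 m.
Rearranging Manning's equation: n = (1/Q) A R^(2/3) S^(1/2) = (1/0.56) × 0.6293 × 0.3093^(2/3) × √0.0006402 = 0.013.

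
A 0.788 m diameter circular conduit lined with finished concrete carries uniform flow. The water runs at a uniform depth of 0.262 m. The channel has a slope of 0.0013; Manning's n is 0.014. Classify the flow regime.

subcritical

For a circular section of diameter D = 0.788 m at depth y = 0.262 m, the central angle is θ = 2 arccos(1 − 2y/D) = 2.458 rad. Then A = (D²/8)(θ − sin θ) = 0.1418 m² and P = Dθ/2 = 0.9686 m.
Hydraulic radius R = A/P = 0.1418/0.9686 = 0.1464 m.
V = (1/n) R^(2/3) √S = (1/0.014) × 0.1464^(2/3) × √0.0013 = 0.7154 m/s. Hydraulic depth D_h = A/T = 0.1418/0.7425 = 0.191 m.
Froude number Fr = V/√(g·D_h) = 0.7154/√(9.81×0.191) = 0.523, which is less than 1, so the flow is subcritical.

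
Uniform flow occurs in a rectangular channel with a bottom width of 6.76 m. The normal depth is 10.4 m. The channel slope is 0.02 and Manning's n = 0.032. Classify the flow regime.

subcritical

Flow area A = b·y = 6.76 × 10.4 = 70.3 m². Wetted perimeter P = b + 2y = 6.76 + 2×10.4 = 27.56 m.
Hydraulic radius R = A/P = 70.3/27.56 = 2.551 m.
V = (1/n) R^(2/3) √S = (1/0.032) × 2.551^(2/3) × √0.02 = 8.251 m/s. Hydraulic depth D_h = A/T = 70.3/6.76 = 10.4 m.
Froude number Fr = V/√(g·D_h) = 8.251/√(9.81×10.4) = 0.817, which is less than 1, so the flow is subcritical.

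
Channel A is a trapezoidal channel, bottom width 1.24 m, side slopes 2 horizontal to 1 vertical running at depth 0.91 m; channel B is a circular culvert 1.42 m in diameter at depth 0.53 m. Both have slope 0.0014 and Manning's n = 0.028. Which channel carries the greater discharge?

channel A

Channel A: With bottom width b = 1.24 m and side slope z = 2: A = (b + zy)y = (1.24 + 2×0.91)×0.91 = 2.785 m²; P = b + 2y√(1+z²) = 1.24 + 2×0.91×2.236 = 5.31 m. Hydraulic radius R = A/P = 2.785/5.31 = 0.5244 m. Q_A = (1/0.028)·2.785·0.5244^(2/3)·√0.0014 = 2.42 m³/s.
Channel B: For a circular section of diameter D = 1.42 m at depth y = 0.53 m, the central angle is θ = 2 arccos(1 − 2y/D) = 2.629 rad. Then A = (D²/8)(θ − sin θ) = 0.539 m² and P = Dθ/2 = 1.867 m. Hydraulic radius R = A/P = 0.539/1.867 = 0.2888 m. Q_B = (1/0.028)·0.539·0.2888^(2/3)·√0.0014 = 0.3147 m³/s.
Q_A = 2.42 m³/s vs Q_B = 0.3147 m³/s, so channel A carries more.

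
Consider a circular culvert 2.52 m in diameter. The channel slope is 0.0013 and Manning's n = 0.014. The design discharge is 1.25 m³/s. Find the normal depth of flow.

Manning's equation rearranged: A R^(2/3) = nQ / (1·√S) = 0.014 × 1.25 / (√0.0013) = 0.4854.
Trying y = 0.437 m: A R^(2/3) = 0.2401 — too small.
Trying y = 0.787 m: A R^(2/3) = 0.7757 — too large.
Trying y = 0.619 m: A R^(2/3) = 0.4848 — ≈ 0.4854.

y_n = 0.619 m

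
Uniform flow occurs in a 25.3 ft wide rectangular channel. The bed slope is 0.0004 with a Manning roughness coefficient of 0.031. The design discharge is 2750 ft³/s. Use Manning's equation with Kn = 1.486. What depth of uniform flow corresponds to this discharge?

Manning's equation rearranged: A R^(2/3) = nQ / (1.486·√S) = 0.031 × 2750 / (1.486 × √0.0004) = 2868.
At y = 23.9 ft: A R^(2/3) = 2473 — low.
At y = 27 ft: A R^(2/3) = 2871 — matches.

y_n = 27 ft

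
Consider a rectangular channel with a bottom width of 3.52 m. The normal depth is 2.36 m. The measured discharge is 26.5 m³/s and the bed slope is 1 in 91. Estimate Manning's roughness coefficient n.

Flow area A = b·y = 3.52 × 2.36 = 8.307 m². Wetted perimeter P = b + 2y = 3.52 + 2×2.36 = 8.24 m.
Hydraulic radius R = A/P = 8.307/8.24 = 1.008 m.
Rearranging Manning's equation: n = (1/Q) A R^(2/3) S^(1/2) = (1/26.5) × 8.307 × 1.008^(2/3) × √0.01099 = 0.033.

n = 0.033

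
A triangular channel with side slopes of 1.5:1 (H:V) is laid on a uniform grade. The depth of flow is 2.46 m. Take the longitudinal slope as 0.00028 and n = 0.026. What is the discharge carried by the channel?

Q = 5.93 m³/s

For a triangular section with side slope z = 1.5: A = zy² = 1.5×2.46² = 9.077 m²; P = 2y√(1+z²) = 2×2.46×1.803 = 8.87 m.
Hydraulic radius R = A/P = 9.077/8.87 = 1.023 m.
Manning's equation: Q = (1/n) A R^(2/3) S^(1/2) = (1/0.026) × 9.077 × 1.023^(2/3) × 0.00028^(1/2) = 5.93 m³/s.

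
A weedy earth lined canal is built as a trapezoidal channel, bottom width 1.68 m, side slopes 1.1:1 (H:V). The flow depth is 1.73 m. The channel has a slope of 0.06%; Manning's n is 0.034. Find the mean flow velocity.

With bottom width b = 1.68 m and side slope z = 1.1: A = (b + zy)y = (1.68 + 1.1×1.73)×1.73 = 6.199 m²; P = b + 2y√(1+z²) = 1.68 + 2×1.73×1.487 = 6.824 m.
Hydraulic radius R = A/P = 6.199/6.824 = 0.9084 m.
From Manning's equation, V = (1/n) R^(2/3) S^(1/2) = (1/0.034) × 0.9084^(2/3) × 0.0006^(1/2) = 0.676 m/s.

V = 0.676 m/s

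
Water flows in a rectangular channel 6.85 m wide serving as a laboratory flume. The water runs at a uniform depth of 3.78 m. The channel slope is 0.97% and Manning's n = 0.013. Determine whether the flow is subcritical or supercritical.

supercritical

Flow area A = b·y = 6.85 × 3.78 = 25.89 m². Wetted perimeter P = b + 2y = 6.85 + 2×3.78 = 14.41 m.
Hydraulic radius R = A/P = 25.89/14.41 = 1.797 m.
V = (1/n) R^(2/3) √S = (1/0.013) × 1.797^(2/3) × √0.0097 = 11.2 m/s. Hydraulic depth D_h = A/T = 25.89/6.85 = 3.78 m.
Froude number Fr = V/√(g·D_h) = 11.2/√(9.81×3.78) = 1.84, which is greater than 1, so the flow is supercritical.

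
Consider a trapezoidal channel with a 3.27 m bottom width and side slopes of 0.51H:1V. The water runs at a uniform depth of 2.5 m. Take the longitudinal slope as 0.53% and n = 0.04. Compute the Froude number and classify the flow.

subcritical

With bottom width b = 3.27 m and side slope z = 0.51: A = (b + zy)y = (3.27 + 0.51×2.5)×2.5 = 11.36 m²; P = b + 2y√(1+z²) = 3.27 + 2×2.5×1.123 = 8.883 m.
Hydraulic radius R = A/P = 11.36/8.883 = 1.279 m.
V = (1/n) R^(2/3) √S = (1/0.04) × 1.279^(2/3) × √0.0053 = 2.145 m/s. Hydraulic depth D_h = A/T = 11.36/5.82 = 1.952 m.
Froude number Fr = V/√(g·D_h) = 2.145/√(9.81×1.952) = 0.49, which is less than 1, so the flow is subcritical.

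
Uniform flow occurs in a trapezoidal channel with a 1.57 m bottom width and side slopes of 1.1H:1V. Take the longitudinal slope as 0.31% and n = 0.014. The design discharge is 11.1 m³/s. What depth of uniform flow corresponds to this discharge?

y_n = 1.23 m

Manning's equation rearranged: A R^(2/3) = nQ / (1·√S) = 0.014 × 11.1 / (√0.0031) = 2.791.
Try y = 1.55 m: A R^(2/3) = 4.453 — too large.
Try y = 0.952 m: A R^(2/3) = 1.705 — too small.
Try y = 1.23 m: A R^(2/3) = 2.801 — matches.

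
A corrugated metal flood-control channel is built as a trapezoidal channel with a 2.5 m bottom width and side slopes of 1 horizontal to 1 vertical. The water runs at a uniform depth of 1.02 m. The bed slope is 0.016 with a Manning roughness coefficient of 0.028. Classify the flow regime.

With bottom width b = 2.5 m and side slope z = 1: A = (b + zy)y = (2.5 + 1×1.02)×1.02 = 3.59 m²; P = b + 2y√(1+z²) = 2.5 + 2×1.02×1.414 = 5.385 m.
Hydraulic radius R = A/P = 3.59/5.385 = 0.6667 m.
V = (1/n) R^(2/3) √S = (1/0.028) × 0.6667^(2/3) × √0.016 = 3.448 m/s. Hydraulic depth D_h = A/T = 3.59/4.54 = 0.7908 m.
Froude number Fr = V/√(g·D_h) = 3.448/√(9.81×0.7908) = 1.24, which is greater than 1, so the flow is supercritical.

supercritical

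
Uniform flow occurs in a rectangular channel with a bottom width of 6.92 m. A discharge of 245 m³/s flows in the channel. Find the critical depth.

For a rectangular channel, critical depth y_c = (q²/g)^(1/3) where q = Q/b = 245/6.92 = 35.4 m²/s.
So y_c = (35.4²/9.81)^(1/3) = 5.04 m.

y_c = 5.04 m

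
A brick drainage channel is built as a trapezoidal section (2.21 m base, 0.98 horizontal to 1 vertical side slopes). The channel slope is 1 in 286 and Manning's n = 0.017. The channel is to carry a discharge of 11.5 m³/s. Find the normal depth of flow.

y_n = 1.2 m

Manning's equation rearranged: A R^(2/3) = nQ / (1·√S) = 0.017 × 11.5 / (√0.003497) = 3.306.
Try y = 1.05 m: A R^(2/3) = 2.579 — short.
Try y = 1.37 m: A R^(2/3) = 4.212 — over.
Try y = 1.2 m: A R^(2/3) = 3.292 — close enough.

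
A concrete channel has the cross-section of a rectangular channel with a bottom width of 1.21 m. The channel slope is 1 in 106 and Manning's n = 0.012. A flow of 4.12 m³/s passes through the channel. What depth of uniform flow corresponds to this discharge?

y_n = 0.843 m

Manning's equation rearranged: A R^(2/3) = nQ / (1·√S) = 0.012 × 4.12 / (√0.009434) = 0.509.
Trying y = 0.665 m: A R^(2/3) = 0.3739 — too small.
Trying y = 0.843 m: A R^(2/3) = 0.5087 — close enough.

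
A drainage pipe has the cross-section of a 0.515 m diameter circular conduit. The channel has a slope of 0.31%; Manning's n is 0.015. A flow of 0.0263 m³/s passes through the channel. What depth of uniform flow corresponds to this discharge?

y_n = 0.127 m

Manning's equation rearranged: A R^(2/3) = nQ / (1·√S) = 0.015 × 0.0263 / (√0.0031) = 0.007085.
Try y = 0.0934 m: A R^(2/3) = 0.003812 — too small.
Try y = 0.127 m: A R^(2/3) = 0.007081 — matches.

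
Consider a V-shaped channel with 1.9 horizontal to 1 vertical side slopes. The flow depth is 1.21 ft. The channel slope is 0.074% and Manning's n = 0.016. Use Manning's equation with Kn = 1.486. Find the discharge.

Q = 4.63 ft³/s

For a triangular section with side slope z = 1.9: A = zy² = 1.9×1.21² = 2.782 ft²; P = 2y√(1+z²) = 2×1.21×2.147 = 5.196 ft.
Hydraulic radius R = A/P = 2.782/5.196 = 0.5354 ft.
Manning's equation: Q = (1.486/n) A R^(2/3) S^(1/2) = (1.486/0.016) × 2.782 × 0.5354^(2/3) × 0.00074^(1/2) = 4.63 ft³/s.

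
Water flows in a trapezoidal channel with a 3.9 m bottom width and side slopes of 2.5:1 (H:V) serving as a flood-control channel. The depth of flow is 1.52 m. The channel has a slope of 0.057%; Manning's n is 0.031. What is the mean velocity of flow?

V = 0.754 m/s

With bottom width b = 3.9 m and side slope z = 2.5: A = (b + zy)y = (3.9 + 2.5×1.52)×1.52 = 11.7 m²; P = b + 2y√(1+z²) = 3.9 + 2×1.52×2.693 = 12.09 m.
Hydraulic radius R = A/P = 11.7/12.09 = 0.9684 m.
From Manning's equation, V = (1/n) R^(2/3) S^(1/2) = (1/0.031) × 0.9684^(2/3) × 0.00057^(1/2) = 0.754 m/s.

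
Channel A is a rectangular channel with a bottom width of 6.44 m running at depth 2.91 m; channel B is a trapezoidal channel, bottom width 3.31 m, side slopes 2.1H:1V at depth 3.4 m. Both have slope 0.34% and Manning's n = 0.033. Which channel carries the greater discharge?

channel B

Channel A: Flow area A = b·y = 6.44 × 2.91 = 18.74 m². Wetted perimeter P = b + 2y = 6.44 + 2×2.91 = 12.26 m. Hydraulic radius R = A/P = 18.74/12.26 = 1.529 m. Q_A = (1/0.033)·18.74·1.529^(2/3)·√0.0034 = 43.94 m³/s.
Channel B: With bottom width b = 3.31 m and side slope z = 2.1: A = (b + zy)y = (3.31 + 2.1×3.4)×3.4 = 35.53 m²; P = b + 2y√(1+z²) = 3.31 + 2×3.4×2.326 = 19.13 m. Hydraulic radius R = A/P = 35.53/19.13 = 1.858 m. Q_B = (1/0.033)·35.53·1.858^(2/3)·√0.0034 = 94.87 m³/s.
Q_A = 43.94 m³/s vs Q_B = 94.87 m³/s, so channel B carries more.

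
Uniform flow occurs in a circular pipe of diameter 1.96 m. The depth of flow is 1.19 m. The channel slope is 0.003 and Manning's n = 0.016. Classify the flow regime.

subcritical

For a circular section of diameter D = 1.96 m at depth y = 1.19 m, the central angle is θ = 2 arccos(1 − 2y/D) = 3.574 rad. Then A = (D²/8)(θ − sin θ) = 1.917 m² and P = Dθ/2 = 3.502 m.
Hydraulic radius R = A/P = 1.917/3.502 = 0.5474 m.
V = (1/n) R^(2/3) √S = (1/0.016) × 0.5474^(2/3) × √0.003 = 2.291 m/s. Hydraulic depth D_h = A/T = 1.917/1.914 = 1.001 m.
Froude number Fr = V/√(g·D_h) = 2.291/√(9.81×1.001) = 0.731, which is less than 1, so the flow is subcritical.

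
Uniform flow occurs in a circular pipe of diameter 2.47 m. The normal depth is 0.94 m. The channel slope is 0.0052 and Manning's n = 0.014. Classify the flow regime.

For a circular section of diameter D = 2.47 m at depth y = 0.94 m, the central angle is θ = 2 arccos(1 − 2y/D) = 2.659 rad. Then A = (D²/8)(θ − sin θ) = 1.674 m² and P = Dθ/2 = 3.284 m.
Hydraulic radius R = A/P = 1.674/3.284 = 0.5098 m.
V = (1/n) R^(2/3) √S = (1/0.014) × 0.5098^(2/3) × √0.0052 = 3.287 m/s. Hydraulic depth D_h = A/T = 1.674/2.398 = 0.698 m.
Froude number Fr = V/√(g·D_h) = 3.287/√(9.81×0.698) = 1.26, which is greater than 1, so the flow is supercritical.

supercritical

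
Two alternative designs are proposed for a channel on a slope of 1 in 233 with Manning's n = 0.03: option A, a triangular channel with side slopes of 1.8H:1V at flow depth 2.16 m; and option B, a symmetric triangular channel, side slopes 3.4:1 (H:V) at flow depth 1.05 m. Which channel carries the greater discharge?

Channel A: For a triangular section with side slope z = 1.8: A = zy² = 1.8×2.16² = 8.398 m²; P = 2y√(1+z²) = 2×2.16×2.059 = 8.895 m. Hydraulic radius R = A/P = 8.398/8.895 = 0.9441 m. Q_A = (1/0.03)·8.398·0.9441^(2/3)·√0.004292 = 17.65 m³/s.
Channel B: For a triangular section with side slope z = 3.4: A = zy² = 3.4×1.05² = 3.748 m²; P = 2y√(1+z²) = 2×1.05×3.544 = 7.442 m. Hydraulic radius R = A/P = 3.748/7.442 = 0.5037 m. Q_B = (1/0.03)·3.748·0.5037^(2/3)·√0.004292 = 5.182 m³/s.
Q_A = 17.65 m³/s vs Q_B = 5.182 m³/s, so channel A carries more.

channel A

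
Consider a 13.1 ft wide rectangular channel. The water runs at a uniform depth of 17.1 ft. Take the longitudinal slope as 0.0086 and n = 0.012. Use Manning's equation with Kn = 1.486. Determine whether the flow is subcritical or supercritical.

Flow area A = b·y = 13.1 × 17.1 = 224 ft². Wetted perimeter P = b + 2y = 13.1 + 2×17.1 = 47.3 ft.
Hydraulic radius R = A/P = 224/47.3 = 4.736 ft.
V = (1.486/n) R^(2/3) √S = (1.486/0.012) × 4.736^(2/3) × √0.0086 = 32.39 ft/s. Hydraulic depth D_h = A/T = 224/13.1 = 17.1 ft.
Froude number Fr = V/√(g·D_h) = 32.39/√(32.2×17.1) = 1.38, which is greater than 1, so the flow is supercritical.

supercritical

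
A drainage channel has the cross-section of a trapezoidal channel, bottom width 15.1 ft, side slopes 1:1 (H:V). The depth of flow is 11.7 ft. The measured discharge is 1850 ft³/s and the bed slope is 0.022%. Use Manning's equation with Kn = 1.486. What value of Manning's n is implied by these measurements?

n = 0.013

With bottom width b = 15.1 ft and side slope z = 1: A = (b + zy)y = (15.1 + 1×11.7)×11.7 = 313.6 ft²; P = b + 2y√(1+z²) = 15.1 + 2×11.7×1.414 = 48.19 ft.
Hydraulic radius R = A/P = 313.6/48.19 = 6.506 ft.
Rearranging Manning's equation: n = (1.486/Q) A R^(2/3) S^(1/2) = (1.486/1850) × 313.6 × 6.506^(2/3) × √0.00022 = 0.013.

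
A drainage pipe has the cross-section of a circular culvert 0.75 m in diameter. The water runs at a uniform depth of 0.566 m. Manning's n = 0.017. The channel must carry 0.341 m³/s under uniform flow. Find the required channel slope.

S = 0.0019

For a circular section of diameter D = 0.75 m at depth y = 0.566 m, the central angle is θ = 2 arccos(1 − 2y/D) = 4.21 rad. Then A = (D²/8)(θ − sin θ) = 0.3577 m² and P = Dθ/2 = 1.579 m.
Hydraulic radius R = A/P = 0.3577/1.579 = 0.2265 m.
From Manning's equation, S = [nQ / (1 A R^(2/3))]² = [0.017 × 0.341 / (1 × 0.3577 × 0.2265^(2/3))]² = 0.0019.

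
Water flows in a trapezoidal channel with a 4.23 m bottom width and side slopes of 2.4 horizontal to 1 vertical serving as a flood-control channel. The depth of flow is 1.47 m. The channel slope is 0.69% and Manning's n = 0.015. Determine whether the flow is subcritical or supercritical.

With bottom width b = 4.23 m and side slope z = 2.4: A = (b + zy)y = (4.23 + 2.4×1.47)×1.47 = 11.4 m²; P = b + 2y√(1+z²) = 4.23 + 2×1.47×2.6 = 11.87 m.
Hydraulic radius R = A/P = 11.4/11.87 = 0.9604 m.
V = (1/n) R^(2/3) √S = (1/0.015) × 0.9604^(2/3) × √0.0069 = 5.391 m/s. Hydraulic depth D_h = A/T = 11.4/11.29 = 1.01 m.
Froude number Fr = V/√(g·D_h) = 5.391/√(9.81×1.01) = 1.71, which is greater than 1, so the flow is supercritical.

supercritical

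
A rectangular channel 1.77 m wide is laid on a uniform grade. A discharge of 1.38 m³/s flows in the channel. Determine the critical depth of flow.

For a rectangular channel, critical depth y_c = (q²/g)^(1/3) where q = Q/b = 1.38/1.77 = 0.7797 m²/s.
So y_c = (0.7797²/9.81)^(1/3) = 0.396 m.

y_c = 0.396 m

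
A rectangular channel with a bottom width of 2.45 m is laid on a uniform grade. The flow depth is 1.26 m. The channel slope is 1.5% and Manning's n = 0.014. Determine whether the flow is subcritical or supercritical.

supercritical

Flow area A = b·y = 2.45 × 1.26 = 3.087 m². Wetted perimeter P = b + 2y = 2.45 + 2×1.26 = 4.97 m.
Hydraulic radius R = A/P = 3.087/4.97 = 0.6211 m.
V = (1/n) R^(2/3) √S = (1/0.014) × 0.6211^(2/3) × √0.015 = 6.369 m/s. Hydraulic depth D_h = A/T = 3.087/2.45 = 1.26 m.
Froude number Fr = V/√(g·D_h) = 6.369/√(9.81×1.26) = 1.81, which is greater than 1, so the flow is supercritical.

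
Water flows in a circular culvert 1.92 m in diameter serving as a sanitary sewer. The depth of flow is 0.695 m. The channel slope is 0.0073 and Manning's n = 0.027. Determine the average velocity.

V = 1.66 m/s

For a circular section of diameter D = 1.92 m at depth y = 0.695 m, the central angle is θ = 2 arccos(1 − 2y/D) = 2.582 rad. Then A = (D²/8)(θ − sin θ) = 0.9454 m² and P = Dθ/2 = 2.479 m.
Hydraulic radius R = A/P = 0.9454/2.479 = 0.3814 m.
From Manning's equation, V = (1/n) R^(2/3) S^(1/2) = (1/0.027) × 0.3814^(2/3) × 0.0073^(1/2) = 1.66 m/s.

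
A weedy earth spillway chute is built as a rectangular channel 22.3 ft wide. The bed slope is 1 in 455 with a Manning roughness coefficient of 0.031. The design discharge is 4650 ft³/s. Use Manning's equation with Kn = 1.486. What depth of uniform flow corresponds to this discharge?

y_n = 24 ft

Manning's equation rearranged: A R^(2/3) = nQ / (1.486·√S) = 0.031 × 4650 / (1.486 × √0.002198) = 2069.
Trying y = 19.3 ft: A R^(2/3) = 1585 — too small.
Trying y = 28.6 ft: A R^(2/3) = 2556 — too large.
Trying y = 24 ft: A R^(2/3) = 2071 — matches.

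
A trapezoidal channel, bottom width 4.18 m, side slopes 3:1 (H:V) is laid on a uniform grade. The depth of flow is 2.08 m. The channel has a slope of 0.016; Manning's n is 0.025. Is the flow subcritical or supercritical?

supercritical

With bottom width b = 4.18 m and side slope z = 3: A = (b + zy)y = (4.18 + 3×2.08)×2.08 = 21.67 m²; P = b + 2y√(1+z²) = 4.18 + 2×2.08×3.162 = 17.34 m.
Hydraulic radius R = A/P = 21.67/17.34 = 1.25 m.
V = (1/n) R^(2/3) √S = (1/0.025) × 1.25^(2/3) × √0.016 = 5.872 m/s. Hydraulic depth D_h = A/T = 21.67/16.66 = 1.301 m.
Froude number Fr = V/√(g·D_h) = 5.872/√(9.81×1.301) = 1.64, which is greater than 1, so the flow is supercritical.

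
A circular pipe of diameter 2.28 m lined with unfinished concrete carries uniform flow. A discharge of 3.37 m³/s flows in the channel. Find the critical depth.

y_c = 0.84 m

At critical depth, Q² T / (g A³) = 1, i.e. A³/T = Q²/g = 3.37²/9.81 = 1.158.
Try y = 0.662 m: A³/T = 0.4609 — low.
Try y = 1.04 m: A³/T = 2.627 — high.
Try y = 0.84 m: A³/T = 1.157 — matches.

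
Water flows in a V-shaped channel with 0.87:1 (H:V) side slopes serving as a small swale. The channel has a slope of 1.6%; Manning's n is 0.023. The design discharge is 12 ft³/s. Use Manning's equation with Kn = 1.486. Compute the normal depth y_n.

Manning's equation rearranged: A R^(2/3) = nQ / (1.486·√S) = 0.023 × 12 / (1.486 × √0.016) = 1.468.
At y = 1.18 ft: A R^(2/3) = 0.6436 — low.
At y = 1.94 ft: A R^(2/3) = 2.423 — high.
At y = 1.61 ft: A R^(2/3) = 1.474 — matches.

y_n = 1.61 ft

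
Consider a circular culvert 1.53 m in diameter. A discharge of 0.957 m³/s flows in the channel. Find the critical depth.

At critical depth, Q² T / (g A³) = 1, i.e. A³/T = Q²/g = 0.957²/9.81 = 0.09336.
At y = 0.557 m: A³/T = 0.1504 — too large.
At y = 0.399 m: A³/T = 0.04131 — too small.
At y = 0.492 m: A³/T = 0.09315 — matches.

y_c = 0.492 m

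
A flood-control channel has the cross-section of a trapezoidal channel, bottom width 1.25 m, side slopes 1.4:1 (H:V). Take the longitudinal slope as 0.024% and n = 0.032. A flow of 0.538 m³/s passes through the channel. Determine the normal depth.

Manning's equation rearranged: A R^(2/3) = nQ / (1·√S) = 0.032 × 0.538 / (√0.00024) = 1.111.
Trying y = 0.631 m: A R^(2/3) = 0.7228 — short.
Trying y = 0.889 m: A R^(2/3) = 1.424 — over.
Trying y = 0.786 m: A R^(2/3) = 1.112 — close enough.

y_n = 0.786 m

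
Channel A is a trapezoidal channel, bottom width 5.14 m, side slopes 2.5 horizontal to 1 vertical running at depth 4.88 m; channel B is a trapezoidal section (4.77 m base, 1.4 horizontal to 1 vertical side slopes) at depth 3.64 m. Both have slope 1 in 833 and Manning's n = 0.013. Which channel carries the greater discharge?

Channel A: With bottom width b = 5.14 m and side slope z = 2.5: A = (b + zy)y = (5.14 + 2.5×4.88)×4.88 = 84.62 m²; P = b + 2y√(1+z²) = 5.14 + 2×4.88×2.693 = 31.42 m. Hydraulic radius R = A/P = 84.62/31.42 = 2.693 m. Q_A = (1/0.013)·84.62·2.693^(2/3)·√0.0012 = 436.6 m³/s.
Channel B: With bottom width b = 4.77 m and side slope z = 1.4: A = (b + zy)y = (4.77 + 1.4×3.64)×3.64 = 35.91 m²; P = b + 2y√(1+z²) = 4.77 + 2×3.64×1.72 = 17.29 m. Hydraulic radius R = A/P = 35.91/17.29 = 2.076 m. Q_B = (1/0.013)·35.91·2.076^(2/3)·√0.0012 = 155.8 m³/s.
Q_A = 436.6 m³/s vs Q_B = 155.8 m³/s, so channel A carries more.

channel A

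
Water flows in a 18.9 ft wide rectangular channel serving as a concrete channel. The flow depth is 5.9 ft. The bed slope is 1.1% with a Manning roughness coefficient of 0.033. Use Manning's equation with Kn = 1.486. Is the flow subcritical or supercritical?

Flow area A = b·y = 18.9 × 5.9 = 111.5 ft². Wetted perimeter P = b + 2y = 18.9 + 2×5.9 = 30.7 ft.
Hydraulic radius R = A/P = 111.5/30.7 = 3.632 ft.
V = (1.486/n) R^(2/3) √S = (1.486/0.033) × 3.632^(2/3) × √0.011 = 11.16 ft/s. Hydraulic depth D_h = A/T = 111.5/18.9 = 5.9 ft.
Froude number Fr = V/√(g·D_h) = 11.16/√(32.2×5.9) = 0.81, which is less than 1, so the flow is subcritical.

subcritical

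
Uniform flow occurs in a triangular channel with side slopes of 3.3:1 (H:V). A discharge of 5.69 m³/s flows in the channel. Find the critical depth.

At critical depth, Q² T / (g A³) = 1, i.e. A³/T = Q²/g = 5.69²/9.81 = 3.3.
At y = 1.05 m: A³/T = 6.949 — too large.
At y = 0.789 m: A³/T = 1.665 — too small.
At y = 0.905 m: A³/T = 3.306 — close enough.

y_c = 0.905 m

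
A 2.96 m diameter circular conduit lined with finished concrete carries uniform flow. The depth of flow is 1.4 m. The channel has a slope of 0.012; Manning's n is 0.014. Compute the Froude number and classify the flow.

For a circular section of diameter D = 2.96 m at depth y = 1.4 m, the central angle is θ = 2 arccos(1 − 2y/D) = 3.033 rad. Then A = (D²/8)(θ − sin θ) = 3.204 m² and P = Dθ/2 = 4.489 m.
Hydraulic radius R = A/P = 3.204/4.489 = 0.7137 m.
V = (1/n) R^(2/3) √S = (1/0.014) × 0.7137^(2/3) × √0.012 = 6.249 m/s. Hydraulic depth D_h = A/T = 3.204/2.956 = 1.084 m.
Froude number Fr = V/√(g·D_h) = 6.249/√(9.81×1.084) = 1.92, which is greater than 1, so the flow is supercritical.

supercritical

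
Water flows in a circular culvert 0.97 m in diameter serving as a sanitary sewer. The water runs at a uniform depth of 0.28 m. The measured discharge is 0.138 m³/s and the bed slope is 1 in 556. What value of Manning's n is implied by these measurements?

n = 0.016

For a circular section of diameter D = 0.97 m at depth y = 0.28 m, the central angle is θ = 2 arccos(1 − 2y/D) = 2.269 rad. Then A = (D²/8)(θ − sin θ) = 0.1767 m² and P = Dθ/2 = 1.1 m.
Hydraulic radius R = A/P = 0.1767/1.1 = 0.1606 m.
Rearranging Manning's equation: n = (1/Q) A R^(2/3) S^(1/2) = (1/0.138) × 0.1767 × 0.1606^(2/3) × √0.001799 = 0.016.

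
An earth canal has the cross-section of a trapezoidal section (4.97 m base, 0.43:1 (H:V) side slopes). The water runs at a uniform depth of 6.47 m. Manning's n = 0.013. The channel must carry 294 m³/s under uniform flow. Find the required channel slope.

With bottom width b = 4.97 m and side slope z = 0.43: A = (b + zy)y = (4.97 + 0.43×6.47)×6.47 = 50.16 m²; P = b + 2y√(1+z²) = 4.97 + 2×6.47×1.089 = 19.06 m.
Hydraulic radius R = A/P = 50.16/19.06 = 2.632 m.
From Manning's equation, S = [nQ / (1 A R^(2/3))]² = [0.013 × 294 / (1 × 50.16 × 2.632^(2/3))]² = 0.0016.

S = 0.0016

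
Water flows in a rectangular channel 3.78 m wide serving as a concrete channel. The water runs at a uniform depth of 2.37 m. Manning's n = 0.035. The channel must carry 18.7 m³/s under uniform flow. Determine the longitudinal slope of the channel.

Flow area A = b·y = 3.78 × 2.37 = 8.959 m². Wetted perimeter P = b + 2y = 3.78 + 2×2.37 = 8.52 m.
Hydraulic radius R = A/P = 8.959/8.52 = 1.051 m.
From Manning's equation, S = [nQ / (1 A R^(2/3))]² = [0.035 × 18.7 / (1 × 8.959 × 1.051^(2/3))]² = 0.00499.

S = 0.00499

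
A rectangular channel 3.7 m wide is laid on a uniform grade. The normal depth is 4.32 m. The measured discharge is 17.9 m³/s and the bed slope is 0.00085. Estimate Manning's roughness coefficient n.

n = 0.0309

Flow area A = b·y = 3.7 × 4.32 = 15.98 m². Wetted perimeter P = b + 2y = 3.7 + 2×4.32 = 12.34 m.
Hydraulic radius R = A/P = 15.98/12.34 = 1.295 m.
Rearranging Manning's equation: n = (1/Q) A R^(2/3) S^(1/2) = (1/17.9) × 15.98 × 1.295^(2/3) × √0.00085 = 0.0309.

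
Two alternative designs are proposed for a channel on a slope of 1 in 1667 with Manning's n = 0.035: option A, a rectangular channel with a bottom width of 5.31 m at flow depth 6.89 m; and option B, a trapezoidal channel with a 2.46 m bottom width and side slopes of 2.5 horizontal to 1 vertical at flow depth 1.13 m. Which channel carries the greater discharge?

channel A

Channel A: Flow area A = b·y = 5.31 × 6.89 = 36.59 m². Wetted perimeter P = b + 2y = 5.31 + 2×6.89 = 19.09 m. Hydraulic radius R = A/P = 36.59/19.09 = 1.916 m. Q_A = (1/0.035)·36.59·1.916^(2/3)·√0.0005999 = 39.5 m³/s.
Channel B: With bottom width b = 2.46 m and side slope z = 2.5: A = (b + zy)y = (2.46 + 2.5×1.13)×1.13 = 5.972 m²; P = b + 2y√(1+z²) = 2.46 + 2×1.13×2.693 = 8.545 m. Hydraulic radius R = A/P = 5.972/8.545 = 0.6989 m. Q_B = (1/0.035)·5.972·0.6989^(2/3)·√0.0005999 = 3.291 m³/s.
Q_A = 39.5 m³/s vs Q_B = 3.291 m³/s, so channel A carries more.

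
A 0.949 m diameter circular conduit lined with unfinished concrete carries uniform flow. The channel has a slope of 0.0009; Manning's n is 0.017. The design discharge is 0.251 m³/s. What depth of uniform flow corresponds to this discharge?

y_n = 0.488 m

Manning's equation rearranged: A R^(2/3) = nQ / (1·√S) = 0.017 × 0.251 / (√0.0009) = 0.1422.
At y = 0.393 m: A R^(2/3) = 0.09731 — low.
At y = 0.488 m: A R^(2/3) = 0.1421 — close enough.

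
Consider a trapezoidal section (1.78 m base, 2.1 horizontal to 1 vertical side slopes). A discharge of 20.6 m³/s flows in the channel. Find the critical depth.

y_c = 1.45 m

At critical depth, Q² T / (g A³) = 1, i.e. A³/T = Q²/g = 20.6²/9.81 = 43.26.
Try y = 1.2 m: A³/T = 20.14 — low.
Try y = 1.45 m: A³/T = 43.51 — ≈ 43.26.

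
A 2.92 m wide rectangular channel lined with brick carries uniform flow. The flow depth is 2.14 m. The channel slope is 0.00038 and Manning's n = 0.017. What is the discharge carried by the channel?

Flow area A = b·y = 2.92 × 2.14 = 6.249 m². Wetted perimeter P = b + 2y = 2.92 + 2×2.14 = 7.2 m.
Hydraulic radius R = A/P = 6.249/7.2 = 0.8679 m.
Manning's equation: Q = (1/n) A R^(2/3) S^(1/2) = (1/0.017) × 6.249 × 0.8679^(2/3) × 0.00038^(1/2) = 6.52 m³/s.

Q = 6.52 m³/s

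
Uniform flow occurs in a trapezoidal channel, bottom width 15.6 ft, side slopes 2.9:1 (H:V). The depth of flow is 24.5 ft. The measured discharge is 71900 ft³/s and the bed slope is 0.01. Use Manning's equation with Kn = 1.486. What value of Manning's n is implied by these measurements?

n = 0.024

With bottom width b = 15.6 ft and side slope z = 2.9: A = (b + zy)y = (15.6 + 2.9×24.5)×24.5 = 2123 ft²; P = b + 2y√(1+z²) = 15.6 + 2×24.5×3.068 = 165.9 ft.
Hydraulic radius R = A/P = 2123/165.9 = 12.8 ft.
Rearranging Manning's equation: n = (1.486/Q) A R^(2/3) S^(1/2) = (1.486/71900) × 2123 × 12.8^(2/3) × √0.01 = 0.024.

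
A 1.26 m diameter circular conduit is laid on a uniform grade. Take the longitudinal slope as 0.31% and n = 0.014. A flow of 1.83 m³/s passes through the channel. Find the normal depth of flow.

Manning's equation rearranged: A R^(2/3) = nQ / (1·√S) = 0.014 × 1.83 / (√0.0031) = 0.4601.
Try y = 0.605 m: A R^(2/3) = 0.2693 — low.
Try y = 1 m: A R^(2/3) = 0.5598 — high.
Try y = 0.85 m: A R^(2/3) = 0.46 — ≈ 0.4601.

y_n = 0.85 m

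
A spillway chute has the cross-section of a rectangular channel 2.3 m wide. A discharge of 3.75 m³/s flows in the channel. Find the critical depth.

y_c = 0.647 m

For a rectangular channel, critical depth y_c = (q²/g)^(1/3) where q = Q/b = 3.75/2.3 = 1.63 m²/s.
So y_c = (1.63²/9.81)^(1/3) = 0.647 m.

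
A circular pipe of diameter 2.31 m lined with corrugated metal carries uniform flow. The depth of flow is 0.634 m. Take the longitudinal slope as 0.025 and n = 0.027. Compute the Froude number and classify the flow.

For a circular section of diameter D = 2.31 m at depth y = 0.634 m, the central angle is θ = 2 arccos(1 − 2y/D) = 2.206 rad. Then A = (D²/8)(θ − sin θ) = 0.9341 m² and P = Dθ/2 = 2.548 m.
Hydraulic radius R = A/P = 0.9341/2.548 = 0.3667 m.
V = (1/n) R^(2/3) √S = (1/0.027) × 0.3667^(2/3) × √0.025 = 3 m/s. Hydraulic depth D_h = A/T = 0.9341/2.062 = 0.4531 m.
Froude number Fr = V/√(g·D_h) = 3/√(9.81×0.4531) = 1.42, which is greater than 1, so the flow is supercritical.

supercritical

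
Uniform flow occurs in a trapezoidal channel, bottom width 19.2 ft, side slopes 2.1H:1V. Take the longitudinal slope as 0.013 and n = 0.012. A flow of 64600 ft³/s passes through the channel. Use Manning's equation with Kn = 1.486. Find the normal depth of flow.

Manning's equation rearranged: A R^(2/3) = nQ / (1.486·√S) = 0.012 × 64600 / (1.486 × √0.013) = 4575.
Try y = 13.1 ft: A R^(2/3) = 2373 — too small.
Try y = 17.7 ft: A R^(2/3) = 4577 — ≈ 4575.

y_n = 17.7 ft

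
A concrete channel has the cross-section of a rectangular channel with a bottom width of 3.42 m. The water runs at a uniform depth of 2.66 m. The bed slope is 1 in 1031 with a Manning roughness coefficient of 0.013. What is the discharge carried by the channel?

Q = 22.4 m³/s

Flow area A = b·y = 3.42 × 2.66 = 9.097 m². Wetted perimeter P = b + 2y = 3.42 + 2×2.66 = 8.74 m.
Hydraulic radius R = A/P = 9.097/8.74 = 1.041 m.
Manning's equation: Q = (1/n) A R^(2/3) S^(1/2) = (1/0.013) × 9.097 × 1.041^(2/3) × 0.0009699^(1/2) = 22.4 m³/s.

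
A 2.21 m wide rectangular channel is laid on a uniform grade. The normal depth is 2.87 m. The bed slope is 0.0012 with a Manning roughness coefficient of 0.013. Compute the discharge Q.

Q = 14.5 m³/s

Flow area A = b·y = 2.21 × 2.87 = 6.343 m². Wetted perimeter P = b + 2y = 2.21 + 2×2.87 = 7.95 m.
Hydraulic radius R = A/P = 6.343/7.95 = 0.7978 m.
Manning's equation: Q = (1/n) A R^(2/3) S^(1/2) = (1/0.013) × 6.343 × 0.7978^(2/3) × 0.0012^(1/2) = 14.5 m³/s.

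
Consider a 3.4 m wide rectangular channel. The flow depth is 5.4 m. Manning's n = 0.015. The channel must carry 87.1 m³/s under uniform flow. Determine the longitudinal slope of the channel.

S = 0.00359

Flow area A = b·y = 3.4 × 5.4 = 18.36 m². Wetted perimeter P = b + 2y = 3.4 + 2×5.4 = 14.2 m.
Hydraulic radius R = A/P = 18.36/14.2 = 1.293 m.
From Manning's equation, S = [nQ / (1 A R^(2/3))]² = [0.015 × 87.1 / (1 × 18.36 × 1.293^(2/3))]² = 0.00359.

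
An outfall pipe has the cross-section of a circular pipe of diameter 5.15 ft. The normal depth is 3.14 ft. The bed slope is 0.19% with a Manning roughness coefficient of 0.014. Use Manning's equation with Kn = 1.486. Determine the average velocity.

V = 5.9 ft/s

For a circular section of diameter D = 5.15 ft at depth y = 3.14 ft, the central angle is θ = 2 arccos(1 − 2y/D) = 3.584 rad. Then A = (D²/8)(θ − sin θ) = 13.3 ft² and P = Dθ/2 = 9.229 ft.
Hydraulic radius R = A/P = 13.3/9.229 = 1.441 ft.
From Manning's equation, V = (1.486/n) R^(2/3) S^(1/2) = (1.486/0.014) × 1.441^(2/3) × 0.0019^(1/2) = 5.9 ft/s.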